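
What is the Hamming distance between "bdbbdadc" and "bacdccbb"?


Comparing "bdbbdadc" and "bacdccbb" position by position:
  Position 0: 'b' vs 'b' => same
  Position 1: 'd' vs 'a' => differ
  Position 2: 'b' vs 'c' => differ
  Position 3: 'b' vs 'd' => differ
  Position 4: 'd' vs 'c' => differ
  Position 5: 'a' vs 'c' => differ
  Position 6: 'd' vs 'b' => differ
  Position 7: 'c' vs 'b' => differ
Total differences (Hamming distance): 7

7


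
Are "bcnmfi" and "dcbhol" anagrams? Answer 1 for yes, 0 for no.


Strings: "bcnmfi", "dcbhol"
Sorted first:  bcfimn
Sorted second: bcdhlo
Differ at position 2: 'f' vs 'd' => not anagrams

0


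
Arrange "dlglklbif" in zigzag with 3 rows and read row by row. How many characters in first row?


Zigzag "dlglklbif" into 3 rows:
Placing characters:
  'd' => row 0
  'l' => row 1
  'g' => row 2
  'l' => row 1
  'k' => row 0
  'l' => row 1
  'b' => row 2
  'i' => row 1
  'f' => row 0
Rows:
  Row 0: "dkf"
  Row 1: "llli"
  Row 2: "gb"
First row length: 3

3


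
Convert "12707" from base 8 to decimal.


Input: "12707" in base 8
Positional expansion:
  Digit '1' (value 1) x 8^4 = 4096
  Digit '2' (value 2) x 8^3 = 1024
  Digit '7' (value 7) x 8^2 = 448
  Digit '0' (value 0) x 8^1 = 0
  Digit '7' (value 7) x 8^0 = 7
Sum = 5575

5575


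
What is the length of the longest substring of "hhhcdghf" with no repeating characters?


Input: "hhhcdghf"
Sliding window (track last position of each char):
  Position 0 ('h'): window [0,0] length 1 -- new best
  Position 1 ('h'): repeat (last at 0), move window start to 1
  Position 1 ('h'): window [1,1] length 1
  Position 2 ('h'): repeat (last at 1), move window start to 2
  Position 2 ('h'): window [2,2] length 1
  Position 3 ('c'): window [2,3] length 2 -- new best
  Position 4 ('d'): window [2,4] length 3 -- new best
  Position 5 ('g'): window [2,5] length 4 -- new best
  Position 6 ('h'): repeat (last at 2), move window start to 3
  Position 6 ('h'): window [3,6] length 4
  Position 7 ('f'): window [3,7] length 5 -- new best
Longest substring with no repeats: "cdghf" with length 5

5


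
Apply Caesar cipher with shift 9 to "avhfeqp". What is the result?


Caesar cipher: shift "avhfeqp" by 9
  'a' (pos 0) + 9 = pos 9 = 'j'
  'v' (pos 21) + 9 = pos 4 = 'e'
  'h' (pos 7) + 9 = pos 16 = 'q'
  'f' (pos 5) + 9 = pos 14 = 'o'
  'e' (pos 4) + 9 = pos 13 = 'n'
  'q' (pos 16) + 9 = pos 25 = 'z'
  'p' (pos 15) + 9 = pos 24 = 'y'
Result: jeqonzy

jeqonzy


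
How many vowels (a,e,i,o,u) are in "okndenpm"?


Input: okndenpm
Checking each character:
  'o' at position 0: vowel (running total: 1)
  'k' at position 1: consonant
  'n' at position 2: consonant
  'd' at position 3: consonant
  'e' at position 4: vowel (running total: 2)
  'n' at position 5: consonant
  'p' at position 6: consonant
  'm' at position 7: consonant
Total vowels: 2

2


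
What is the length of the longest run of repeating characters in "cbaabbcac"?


Input: "cbaabbcac"
Scanning for longest run:
  Position 1 ('b'): new char, reset run to 1
  Position 2 ('a'): new char, reset run to 1
  Position 3 ('a'): continues run of 'a', length=2
  Position 4 ('b'): new char, reset run to 1
  Position 5 ('b'): continues run of 'b', length=2
  Position 6 ('c'): new char, reset run to 1
  Position 7 ('a'): new char, reset run to 1
  Position 8 ('c'): new char, reset run to 1
Longest run: 'a' with length 2

2


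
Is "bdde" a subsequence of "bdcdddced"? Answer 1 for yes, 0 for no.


Check if "bdde" is a subsequence of "bdcdddced"
Greedy scan:
  Position 0 ('b'): matches sub[0] = 'b'
  Position 1 ('d'): matches sub[1] = 'd'
  Position 2 ('c'): no match needed
  Position 3 ('d'): matches sub[2] = 'd'
  Position 4 ('d'): no match needed
  Position 5 ('d'): no match needed
  Position 6 ('c'): no match needed
  Position 7 ('e'): matches sub[3] = 'e'
  Position 8 ('d'): no match needed
All 4 characters matched => is a subsequence

1


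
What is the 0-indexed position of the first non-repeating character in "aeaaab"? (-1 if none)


Input: aeaaab
Character frequencies:
  'a': 4
  'b': 1
  'e': 1
Scanning left to right for freq == 1:
  Position 0 ('a'): freq=4, skip
  Position 1 ('e'): unique! => answer = 1

1


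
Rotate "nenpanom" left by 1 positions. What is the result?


Input: "nenpanom", rotate left by 1
First 1 characters: "n"
Remaining characters: "enpanom"
Concatenate remaining + first: "enpanom" + "n" = "enpanomn"

enpanomn


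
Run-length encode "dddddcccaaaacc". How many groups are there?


Input: dddddcccaaaacc
Scanning for consecutive runs:
  Group 1: 'd' x 5 (positions 0-4)
  Group 2: 'c' x 3 (positions 5-7)
  Group 3: 'a' x 4 (positions 8-11)
  Group 4: 'c' x 2 (positions 12-13)
Total groups: 4

4


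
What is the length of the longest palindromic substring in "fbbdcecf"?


Input: "fbbdcecf"
Checking substrings for palindromes:
  [4:7] "cec" (len 3) => palindrome
  [1:3] "bb" (len 2) => palindrome
Longest palindromic substring: "cec" with length 3

3


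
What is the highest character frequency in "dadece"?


Input: dadece
Character counts:
  'a': 1
  'c': 1
  'd': 2
  'e': 2
Maximum frequency: 2

2


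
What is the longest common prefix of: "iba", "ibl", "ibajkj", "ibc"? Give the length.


Words: iba, ibl, ibajkj, ibc
  Position 0: all 'i' => match
  Position 1: all 'b' => match
  Position 2: ('a', 'l', 'a', 'c') => mismatch, stop
LCP = "ib" (length 2)

2


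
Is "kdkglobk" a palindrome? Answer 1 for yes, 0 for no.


Input: kdkglobk
Reversed: kbolgkdk
  Compare pos 0 ('k') with pos 7 ('k'): match
  Compare pos 1 ('d') with pos 6 ('b'): MISMATCH
  Compare pos 2 ('k') with pos 5 ('o'): MISMATCH
  Compare pos 3 ('g') with pos 4 ('l'): MISMATCH
Result: not a palindrome

0


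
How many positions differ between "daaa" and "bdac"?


Comparing "daaa" and "bdac" position by position:
  Position 0: 'd' vs 'b' => DIFFER
  Position 1: 'a' vs 'd' => DIFFER
  Position 2: 'a' vs 'a' => same
  Position 3: 'a' vs 'c' => DIFFER
Positions that differ: 3

3


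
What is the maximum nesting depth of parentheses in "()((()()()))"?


Input: "()((()()()))"
Tracking depth:
  Position 0 '(': depth becomes 1
  Position 1 ')': depth becomes 0
  Position 2 '(': depth becomes 1
  Position 3 '(': depth becomes 2
  Position 4 '(': depth becomes 3
  Position 5 ')': depth becomes 2
  Position 6 '(': depth becomes 3
  Position 7 ')': depth becomes 2
  Position 8 '(': depth becomes 3
  Position 9 ')': depth becomes 2
  Position 10 ')': depth becomes 1
  Position 11 ')': depth becomes 0
Maximum depth reached: 3

3


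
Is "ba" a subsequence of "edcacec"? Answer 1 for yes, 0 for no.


Check if "ba" is a subsequence of "edcacec"
Greedy scan:
  Position 0 ('e'): no match needed
  Position 1 ('d'): no match needed
  Position 2 ('c'): no match needed
  Position 3 ('a'): no match needed
  Position 4 ('c'): no match needed
  Position 5 ('e'): no match needed
  Position 6 ('c'): no match needed
Only matched 0/2 characters => not a subsequence

0


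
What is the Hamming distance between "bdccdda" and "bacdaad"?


Comparing "bdccdda" and "bacdaad" position by position:
  Position 0: 'b' vs 'b' => same
  Position 1: 'd' vs 'a' => differ
  Position 2: 'c' vs 'c' => same
  Position 3: 'c' vs 'd' => differ
  Position 4: 'd' vs 'a' => differ
  Position 5: 'd' vs 'a' => differ
  Position 6: 'a' vs 'd' => differ
Total differences (Hamming distance): 5

5


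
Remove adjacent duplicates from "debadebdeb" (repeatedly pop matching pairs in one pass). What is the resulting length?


Input: debadebdeb
Stack-based adjacent duplicate removal:
  Read 'd': push. Stack: d
  Read 'e': push. Stack: de
  Read 'b': push. Stack: deb
  Read 'a': push. Stack: deba
  Read 'd': push. Stack: debad
  Read 'e': push. Stack: debade
  Read 'b': push. Stack: debadeb
  Read 'd': push. Stack: debadebd
  Read 'e': push. Stack: debadebde
  Read 'b': push. Stack: debadebdeb
Final stack: "debadebdeb" (length 10)

10


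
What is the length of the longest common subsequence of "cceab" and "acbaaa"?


LCS of "cceab" and "acbaaa"
DP table:
           a    c    b    a    a    a
      0    0    0    0    0    0    0
  c   0    0    1    1    1    1    1
  c   0    0    1    1    1    1    1
  e   0    0    1    1    1    1    1
  a   0    1    1    1    2    2    2
  b   0    1    1    2    2    2    2
LCS length = dp[5][6] = 2

2


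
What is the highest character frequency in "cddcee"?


Input: cddcee
Character counts:
  'c': 2
  'd': 2
  'e': 2
Maximum frequency: 2

2


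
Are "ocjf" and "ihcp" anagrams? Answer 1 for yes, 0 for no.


Strings: "ocjf", "ihcp"
Sorted first:  cfjo
Sorted second: chip
Differ at position 1: 'f' vs 'h' => not anagrams

0


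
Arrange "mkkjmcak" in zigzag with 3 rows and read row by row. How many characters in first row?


Zigzag "mkkjmcak" into 3 rows:
Placing characters:
  'm' => row 0
  'k' => row 1
  'k' => row 2
  'j' => row 1
  'm' => row 0
  'c' => row 1
  'a' => row 2
  'k' => row 1
Rows:
  Row 0: "mm"
  Row 1: "kjck"
  Row 2: "ka"
First row length: 2

2


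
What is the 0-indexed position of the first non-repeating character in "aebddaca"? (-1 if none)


Input: aebddaca
Character frequencies:
  'a': 3
  'b': 1
  'c': 1
  'd': 2
  'e': 1
Scanning left to right for freq == 1:
  Position 0 ('a'): freq=3, skip
  Position 1 ('e'): unique! => answer = 1

1


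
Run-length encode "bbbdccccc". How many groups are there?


Input: bbbdccccc
Scanning for consecutive runs:
  Group 1: 'b' x 3 (positions 0-2)
  Group 2: 'd' x 1 (positions 3-3)
  Group 3: 'c' x 5 (positions 4-8)
Total groups: 3

3


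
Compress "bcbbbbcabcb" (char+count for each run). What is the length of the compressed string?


Input: bcbbbbcabcb
Runs:
  'b' x 1 => "b1"
  'c' x 1 => "c1"
  'b' x 4 => "b4"
  'c' x 1 => "c1"
  'a' x 1 => "a1"
  'b' x 1 => "b1"
  'c' x 1 => "c1"
  'b' x 1 => "b1"
Compressed: "b1c1b4c1a1b1c1b1"
Compressed length: 16

16


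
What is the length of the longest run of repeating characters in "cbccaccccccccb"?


Input: "cbccaccccccccb"
Scanning for longest run:
  Position 1 ('b'): new char, reset run to 1
  Position 2 ('c'): new char, reset run to 1
  Position 3 ('c'): continues run of 'c', length=2
  Position 4 ('a'): new char, reset run to 1
  Position 5 ('c'): new char, reset run to 1
  Position 6 ('c'): continues run of 'c', length=2
  Position 7 ('c'): continues run of 'c', length=3
  Position 8 ('c'): continues run of 'c', length=4
  Position 9 ('c'): continues run of 'c', length=5
  Position 10 ('c'): continues run of 'c', length=6
  Position 11 ('c'): continues run of 'c', length=7
  Position 12 ('c'): continues run of 'c', length=8
  Position 13 ('b'): new char, reset run to 1
Longest run: 'c' with length 8

8


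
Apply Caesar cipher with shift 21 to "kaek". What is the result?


Caesar cipher: shift "kaek" by 21
  'k' (pos 10) + 21 = pos 5 = 'f'
  'a' (pos 0) + 21 = pos 21 = 'v'
  'e' (pos 4) + 21 = pos 25 = 'z'
  'k' (pos 10) + 21 = pos 5 = 'f'
Result: fvzf

fvzf


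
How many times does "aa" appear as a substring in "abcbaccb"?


Searching for "aa" in "abcbaccb"
Scanning each position:
  Position 0: "ab" => no
  Position 1: "bc" => no
  Position 2: "cb" => no
  Position 3: "ba" => no
  Position 4: "ac" => no
  Position 5: "cc" => no
  Position 6: "cb" => no
Total occurrences: 0

0


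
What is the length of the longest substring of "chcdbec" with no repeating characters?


Input: "chcdbec"
Sliding window (track last position of each char):
  Position 0 ('c'): window [0,0] length 1 -- new best
  Position 1 ('h'): window [0,1] length 2 -- new best
  Position 2 ('c'): repeat (last at 0), move window start to 1
  Position 2 ('c'): window [1,2] length 2
  Position 3 ('d'): window [1,3] length 3 -- new best
  Position 4 ('b'): window [1,4] length 4 -- new best
  Position 5 ('e'): window [1,5] length 5 -- new best
  Position 6 ('c'): repeat (last at 2), move window start to 3
  Position 6 ('c'): window [3,6] length 4
Longest substring with no repeats: "hcdbe" with length 5

5


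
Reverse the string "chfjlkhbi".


Input: chfjlkhbi
Reading characters right to left:
  Position 8: 'i'
  Position 7: 'b'
  Position 6: 'h'
  Position 5: 'k'
  Position 4: 'l'
  Position 3: 'j'
  Position 2: 'f'
  Position 1: 'h'
  Position 0: 'c'
Reversed: ibhkljfhc

ibhkljfhc


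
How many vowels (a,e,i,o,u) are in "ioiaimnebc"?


Input: ioiaimnebc
Checking each character:
  'i' at position 0: vowel (running total: 1)
  'o' at position 1: vowel (running total: 2)
  'i' at position 2: vowel (running total: 3)
  'a' at position 3: vowel (running total: 4)
  'i' at position 4: vowel (running total: 5)
  'm' at position 5: consonant
  'n' at position 6: consonant
  'e' at position 7: vowel (running total: 6)
  'b' at position 8: consonant
  'c' at position 9: consonant
Total vowels: 6

6


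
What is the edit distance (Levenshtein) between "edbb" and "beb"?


Computing edit distance: "edbb" -> "beb"
DP table:
           b    e    b
      0    1    2    3
  e   1    1    1    2
  d   2    2    2    2
  b   3    2    3    2
  b   4    3    3    3
Edit distance = dp[4][3] = 3

3


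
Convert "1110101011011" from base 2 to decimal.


Input: "1110101011011" in base 2
Positional expansion:
  Digit '1' (value 1) x 2^12 = 4096
  Digit '1' (value 1) x 2^11 = 2048
  Digit '1' (value 1) x 2^10 = 1024
  Digit '0' (value 0) x 2^9 = 0
  Digit '1' (value 1) x 2^8 = 256
  Digit '0' (value 0) x 2^7 = 0
  Digit '1' (value 1) x 2^6 = 64
  Digit '0' (value 0) x 2^5 = 0
  Digit '1' (value 1) x 2^4 = 16
  Digit '1' (value 1) x 2^3 = 8
  Digit '0' (value 0) x 2^2 = 0
  Digit '1' (value 1) x 2^1 = 2
  Digit '1' (value 1) x 2^0 = 1
Sum = 7515

7515


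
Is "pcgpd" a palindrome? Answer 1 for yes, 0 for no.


Input: pcgpd
Reversed: dpgcp
  Compare pos 0 ('p') with pos 4 ('d'): MISMATCH
  Compare pos 1 ('c') with pos 3 ('p'): MISMATCH
Result: not a palindrome

0


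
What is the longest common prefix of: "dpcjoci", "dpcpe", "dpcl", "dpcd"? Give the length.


Words: dpcjoci, dpcpe, dpcl, dpcd
  Position 0: all 'd' => match
  Position 1: all 'p' => match
  Position 2: all 'c' => match
  Position 3: ('j', 'p', 'l', 'd') => mismatch, stop
LCP = "dpc" (length 3)

3


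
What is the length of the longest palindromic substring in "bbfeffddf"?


Input: "bbfeffddf"
Checking substrings for palindromes:
  [5:9] "fddf" (len 4) => palindrome
  [2:5] "fef" (len 3) => palindrome
  [0:2] "bb" (len 2) => palindrome
  [4:6] "ff" (len 2) => palindrome
  [6:8] "dd" (len 2) => palindrome
Longest palindromic substring: "fddf" with length 4

4


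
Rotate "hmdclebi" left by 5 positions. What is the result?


Input: "hmdclebi", rotate left by 5
First 5 characters: "hmdcl"
Remaining characters: "ebi"
Concatenate remaining + first: "ebi" + "hmdcl" = "ebihmdcl"

ebihmdcl


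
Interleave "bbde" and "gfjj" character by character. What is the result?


Interleaving "bbde" and "gfjj":
  Position 0: 'b' from first, 'g' from second => "bg"
  Position 1: 'b' from first, 'f' from second => "bf"
  Position 2: 'd' from first, 'j' from second => "dj"
  Position 3: 'e' from first, 'j' from second => "ej"
Result: bgbfdjej

bgbfdjej


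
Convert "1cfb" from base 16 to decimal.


Input: "1cfb" in base 16
Positional expansion:
  Digit '1' (value 1) x 16^3 = 4096
  Digit 'c' (value 12) x 16^2 = 3072
  Digit 'f' (value 15) x 16^1 = 240
  Digit 'b' (value 11) x 16^0 = 11
Sum = 7419

7419


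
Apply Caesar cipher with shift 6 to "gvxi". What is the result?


Caesar cipher: shift "gvxi" by 6
  'g' (pos 6) + 6 = pos 12 = 'm'
  'v' (pos 21) + 6 = pos 1 = 'b'
  'x' (pos 23) + 6 = pos 3 = 'd'
  'i' (pos 8) + 6 = pos 14 = 'o'
Result: mbdo

mbdo


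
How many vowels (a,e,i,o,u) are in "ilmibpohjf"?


Input: ilmibpohjf
Checking each character:
  'i' at position 0: vowel (running total: 1)
  'l' at position 1: consonant
  'm' at position 2: consonant
  'i' at position 3: vowel (running total: 2)
  'b' at position 4: consonant
  'p' at position 5: consonant
  'o' at position 6: vowel (running total: 3)
  'h' at position 7: consonant
  'j' at position 8: consonant
  'f' at position 9: consonant
Total vowels: 3

3


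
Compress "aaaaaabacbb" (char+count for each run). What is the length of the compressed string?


Input: aaaaaabacbb
Runs:
  'a' x 6 => "a6"
  'b' x 1 => "b1"
  'a' x 1 => "a1"
  'c' x 1 => "c1"
  'b' x 2 => "b2"
Compressed: "a6b1a1c1b2"
Compressed length: 10

10


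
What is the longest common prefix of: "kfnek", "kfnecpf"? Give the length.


Words: kfnek, kfnecpf
  Position 0: all 'k' => match
  Position 1: all 'f' => match
  Position 2: all 'n' => match
  Position 3: all 'e' => match
  Position 4: ('k', 'c') => mismatch, stop
LCP = "kfne" (length 4)

4


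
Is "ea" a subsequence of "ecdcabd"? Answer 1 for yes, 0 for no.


Check if "ea" is a subsequence of "ecdcabd"
Greedy scan:
  Position 0 ('e'): matches sub[0] = 'e'
  Position 1 ('c'): no match needed
  Position 2 ('d'): no match needed
  Position 3 ('c'): no match needed
  Position 4 ('a'): matches sub[1] = 'a'
  Position 5 ('b'): no match needed
  Position 6 ('d'): no match needed
All 2 characters matched => is a subsequence

1


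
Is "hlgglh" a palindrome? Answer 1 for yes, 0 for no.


Input: hlgglh
Reversed: hlgglh
  Compare pos 0 ('h') with pos 5 ('h'): match
  Compare pos 1 ('l') with pos 4 ('l'): match
  Compare pos 2 ('g') with pos 3 ('g'): match
Result: palindrome

1


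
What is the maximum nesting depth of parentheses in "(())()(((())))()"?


Input: "(())()(((())))()"
Tracking depth:
  Position 0 '(': depth becomes 1
  Position 1 '(': depth becomes 2
  Position 2 ')': depth becomes 1
  Position 3 ')': depth becomes 0
  Position 4 '(': depth becomes 1
  Position 5 ')': depth becomes 0
  Position 6 '(': depth becomes 1
  Position 7 '(': depth becomes 2
  Position 8 '(': depth becomes 3
  Position 9 '(': depth becomes 4
  Position 10 ')': depth becomes 3
  Position 11 ')': depth becomes 2
  Position 12 ')': depth becomes 1
  Position 13 ')': depth becomes 0
  Position 14 '(': depth becomes 1
  Position 15 ')': depth becomes 0
Maximum depth reached: 4

4


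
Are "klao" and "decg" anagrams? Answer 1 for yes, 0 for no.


Strings: "klao", "decg"
Sorted first:  aklo
Sorted second: cdeg
Differ at position 0: 'a' vs 'c' => not anagrams

0


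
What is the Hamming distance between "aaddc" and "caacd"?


Comparing "aaddc" and "caacd" position by position:
  Position 0: 'a' vs 'c' => differ
  Position 1: 'a' vs 'a' => same
  Position 2: 'd' vs 'a' => differ
  Position 3: 'd' vs 'c' => differ
  Position 4: 'c' vs 'd' => differ
Total differences (Hamming distance): 4

4


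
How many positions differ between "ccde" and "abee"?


Comparing "ccde" and "abee" position by position:
  Position 0: 'c' vs 'a' => DIFFER
  Position 1: 'c' vs 'b' => DIFFER
  Position 2: 'd' vs 'e' => DIFFER
  Position 3: 'e' vs 'e' => same
Positions that differ: 3

3


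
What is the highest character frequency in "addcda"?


Input: addcda
Character counts:
  'a': 2
  'c': 1
  'd': 3
Maximum frequency: 3

3


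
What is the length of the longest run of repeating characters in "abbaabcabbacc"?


Input: "abbaabcabbacc"
Scanning for longest run:
  Position 1 ('b'): new char, reset run to 1
  Position 2 ('b'): continues run of 'b', length=2
  Position 3 ('a'): new char, reset run to 1
  Position 4 ('a'): continues run of 'a', length=2
  Position 5 ('b'): new char, reset run to 1
  Position 6 ('c'): new char, reset run to 1
  Position 7 ('a'): new char, reset run to 1
  Position 8 ('b'): new char, reset run to 1
  Position 9 ('b'): continues run of 'b', length=2
  Position 10 ('a'): new char, reset run to 1
  Position 11 ('c'): new char, reset run to 1
  Position 12 ('c'): continues run of 'c', length=2
Longest run: 'b' with length 2

2


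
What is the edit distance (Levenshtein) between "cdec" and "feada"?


Computing edit distance: "cdec" -> "feada"
DP table:
           f    e    a    d    a
      0    1    2    3    4    5
  c   1    1    2    3    4    5
  d   2    2    2    3    3    4
  e   3    3    2    3    4    4
  c   4    4    3    3    4    5
Edit distance = dp[4][5] = 5

5


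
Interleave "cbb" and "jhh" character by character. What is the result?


Interleaving "cbb" and "jhh":
  Position 0: 'c' from first, 'j' from second => "cj"
  Position 1: 'b' from first, 'h' from second => "bh"
  Position 2: 'b' from first, 'h' from second => "bh"
Result: cjbhbh

cjbhbh


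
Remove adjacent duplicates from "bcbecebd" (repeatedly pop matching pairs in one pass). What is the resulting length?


Input: bcbecebd
Stack-based adjacent duplicate removal:
  Read 'b': push. Stack: b
  Read 'c': push. Stack: bc
  Read 'b': push. Stack: bcb
  Read 'e': push. Stack: bcbe
  Read 'c': push. Stack: bcbec
  Read 'e': push. Stack: bcbece
  Read 'b': push. Stack: bcbeceb
  Read 'd': push. Stack: bcbecebd
Final stack: "bcbecebd" (length 8)

8


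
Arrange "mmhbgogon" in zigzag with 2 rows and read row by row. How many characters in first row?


Zigzag "mmhbgogon" into 2 rows:
Placing characters:
  'm' => row 0
  'm' => row 1
  'h' => row 0
  'b' => row 1
  'g' => row 0
  'o' => row 1
  'g' => row 0
  'o' => row 1
  'n' => row 0
Rows:
  Row 0: "mhggn"
  Row 1: "mboo"
First row length: 5

5


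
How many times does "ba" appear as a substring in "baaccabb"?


Searching for "ba" in "baaccabb"
Scanning each position:
  Position 0: "ba" => MATCH
  Position 1: "aa" => no
  Position 2: "ac" => no
  Position 3: "cc" => no
  Position 4: "ca" => no
  Position 5: "ab" => no
  Position 6: "bb" => no
Total occurrences: 1

1


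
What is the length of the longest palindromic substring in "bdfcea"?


Input: "bdfcea"
Checking substrings for palindromes:
  No multi-char palindromic substrings found
Longest palindromic substring: "b" with length 1

1


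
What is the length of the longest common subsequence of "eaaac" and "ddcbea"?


LCS of "eaaac" and "ddcbea"
DP table:
           d    d    c    b    e    a
      0    0    0    0    0    0    0
  e   0    0    0    0    0    1    1
  a   0    0    0    0    0    1    2
  a   0    0    0    0    0    1    2
  a   0    0    0    0    0    1    2
  c   0    0    0    1    1    1    2
LCS length = dp[5][6] = 2

2


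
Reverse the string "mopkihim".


Input: mopkihim
Reading characters right to left:
  Position 7: 'm'
  Position 6: 'i'
  Position 5: 'h'
  Position 4: 'i'
  Position 3: 'k'
  Position 2: 'p'
  Position 1: 'o'
  Position 0: 'm'
Reversed: mihikpom

mihikpom


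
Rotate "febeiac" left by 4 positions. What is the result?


Input: "febeiac", rotate left by 4
First 4 characters: "febe"
Remaining characters: "iac"
Concatenate remaining + first: "iac" + "febe" = "iacfebe"

iacfebe


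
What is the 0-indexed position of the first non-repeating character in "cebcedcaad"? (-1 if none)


Input: cebcedcaad
Character frequencies:
  'a': 2
  'b': 1
  'c': 3
  'd': 2
  'e': 2
Scanning left to right for freq == 1:
  Position 0 ('c'): freq=3, skip
  Position 1 ('e'): freq=2, skip
  Position 2 ('b'): unique! => answer = 2

2


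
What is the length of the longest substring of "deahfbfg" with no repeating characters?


Input: "deahfbfg"
Sliding window (track last position of each char):
  Position 0 ('d'): window [0,0] length 1 -- new best
  Position 1 ('e'): window [0,1] length 2 -- new best
  Position 2 ('a'): window [0,2] length 3 -- new best
  Position 3 ('h'): window [0,3] length 4 -- new best
  Position 4 ('f'): window [0,4] length 5 -- new best
  Position 5 ('b'): window [0,5] length 6 -- new best
  Position 6 ('f'): repeat (last at 4), move window start to 5
  Position 6 ('f'): window [5,6] length 2
  Position 7 ('g'): window [5,7] length 3
Longest substring with no repeats: "deahfb" with length 6

6


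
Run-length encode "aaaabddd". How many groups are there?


Input: aaaabddd
Scanning for consecutive runs:
  Group 1: 'a' x 4 (positions 0-3)
  Group 2: 'b' x 1 (positions 4-4)
  Group 3: 'd' x 3 (positions 5-7)
Total groups: 3

3


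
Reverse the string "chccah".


Input: chccah
Reading characters right to left:
  Position 5: 'h'
  Position 4: 'a'
  Position 3: 'c'
  Position 2: 'c'
  Position 1: 'h'
  Position 0: 'c'
Reversed: hacchc

hacchc


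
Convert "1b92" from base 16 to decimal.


Input: "1b92" in base 16
Positional expansion:
  Digit '1' (value 1) x 16^3 = 4096
  Digit 'b' (value 11) x 16^2 = 2816
  Digit '9' (value 9) x 16^1 = 144
  Digit '2' (value 2) x 16^0 = 2
Sum = 7058

7058


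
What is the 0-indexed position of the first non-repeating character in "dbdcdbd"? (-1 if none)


Input: dbdcdbd
Character frequencies:
  'b': 2
  'c': 1
  'd': 4
Scanning left to right for freq == 1:
  Position 0 ('d'): freq=4, skip
  Position 1 ('b'): freq=2, skip
  Position 2 ('d'): freq=4, skip
  Position 3 ('c'): unique! => answer = 3

3


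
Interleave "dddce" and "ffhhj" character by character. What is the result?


Interleaving "dddce" and "ffhhj":
  Position 0: 'd' from first, 'f' from second => "df"
  Position 1: 'd' from first, 'f' from second => "df"
  Position 2: 'd' from first, 'h' from second => "dh"
  Position 3: 'c' from first, 'h' from second => "ch"
  Position 4: 'e' from first, 'j' from second => "ej"
Result: dfdfdhchej

dfdfdhchej


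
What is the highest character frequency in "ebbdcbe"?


Input: ebbdcbe
Character counts:
  'b': 3
  'c': 1
  'd': 1
  'e': 2
Maximum frequency: 3

3


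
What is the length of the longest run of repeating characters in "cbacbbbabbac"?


Input: "cbacbbbabbac"
Scanning for longest run:
  Position 1 ('b'): new char, reset run to 1
  Position 2 ('a'): new char, reset run to 1
  Position 3 ('c'): new char, reset run to 1
  Position 4 ('b'): new char, reset run to 1
  Position 5 ('b'): continues run of 'b', length=2
  Position 6 ('b'): continues run of 'b', length=3
  Position 7 ('a'): new char, reset run to 1
  Position 8 ('b'): new char, reset run to 1
  Position 9 ('b'): continues run of 'b', length=2
  Position 10 ('a'): new char, reset run to 1
  Position 11 ('c'): new char, reset run to 1
Longest run: 'b' with length 3

3


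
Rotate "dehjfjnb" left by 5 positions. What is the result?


Input: "dehjfjnb", rotate left by 5
First 5 characters: "dehjf"
Remaining characters: "jnb"
Concatenate remaining + first: "jnb" + "dehjf" = "jnbdehjf"

jnbdehjf


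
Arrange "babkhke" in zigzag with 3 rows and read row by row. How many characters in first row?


Zigzag "babkhke" into 3 rows:
Placing characters:
  'b' => row 0
  'a' => row 1
  'b' => row 2
  'k' => row 1
  'h' => row 0
  'k' => row 1
  'e' => row 2
Rows:
  Row 0: "bh"
  Row 1: "akk"
  Row 2: "be"
First row length: 2

2


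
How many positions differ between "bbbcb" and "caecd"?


Comparing "bbbcb" and "caecd" position by position:
  Position 0: 'b' vs 'c' => DIFFER
  Position 1: 'b' vs 'a' => DIFFER
  Position 2: 'b' vs 'e' => DIFFER
  Position 3: 'c' vs 'c' => same
  Position 4: 'b' vs 'd' => DIFFER
Positions that differ: 4

4


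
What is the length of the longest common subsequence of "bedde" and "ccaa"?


LCS of "bedde" and "ccaa"
DP table:
           c    c    a    a
      0    0    0    0    0
  b   0    0    0    0    0
  e   0    0    0    0    0
  d   0    0    0    0    0
  d   0    0    0    0    0
  e   0    0    0    0    0
LCS length = dp[5][4] = 0

0


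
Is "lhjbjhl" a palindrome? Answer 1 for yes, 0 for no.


Input: lhjbjhl
Reversed: lhjbjhl
  Compare pos 0 ('l') with pos 6 ('l'): match
  Compare pos 1 ('h') with pos 5 ('h'): match
  Compare pos 2 ('j') with pos 4 ('j'): match
Result: palindrome

1


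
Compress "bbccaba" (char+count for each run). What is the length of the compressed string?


Input: bbccaba
Runs:
  'b' x 2 => "b2"
  'c' x 2 => "c2"
  'a' x 1 => "a1"
  'b' x 1 => "b1"
  'a' x 1 => "a1"
Compressed: "b2c2a1b1a1"
Compressed length: 10

10


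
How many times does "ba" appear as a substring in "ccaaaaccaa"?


Searching for "ba" in "ccaaaaccaa"
Scanning each position:
  Position 0: "cc" => no
  Position 1: "ca" => no
  Position 2: "aa" => no
  Position 3: "aa" => no
  Position 4: "aa" => no
  Position 5: "ac" => no
  Position 6: "cc" => no
  Position 7: "ca" => no
  Position 8: "aa" => no
Total occurrences: 0

0


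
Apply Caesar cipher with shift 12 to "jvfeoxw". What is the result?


Caesar cipher: shift "jvfeoxw" by 12
  'j' (pos 9) + 12 = pos 21 = 'v'
  'v' (pos 21) + 12 = pos 7 = 'h'
  'f' (pos 5) + 12 = pos 17 = 'r'
  'e' (pos 4) + 12 = pos 16 = 'q'
  'o' (pos 14) + 12 = pos 0 = 'a'
  'x' (pos 23) + 12 = pos 9 = 'j'
  'w' (pos 22) + 12 = pos 8 = 'i'
Result: vhrqaji

vhrqaji


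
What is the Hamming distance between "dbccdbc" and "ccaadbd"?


Comparing "dbccdbc" and "ccaadbd" position by position:
  Position 0: 'd' vs 'c' => differ
  Position 1: 'b' vs 'c' => differ
  Position 2: 'c' vs 'a' => differ
  Position 3: 'c' vs 'a' => differ
  Position 4: 'd' vs 'd' => same
  Position 5: 'b' vs 'b' => same
  Position 6: 'c' vs 'd' => differ
Total differences (Hamming distance): 5

5


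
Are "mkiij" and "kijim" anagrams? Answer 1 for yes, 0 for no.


Strings: "mkiij", "kijim"
Sorted first:  iijkm
Sorted second: iijkm
Sorted forms match => anagrams

1


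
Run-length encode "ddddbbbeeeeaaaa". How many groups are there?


Input: ddddbbbeeeeaaaa
Scanning for consecutive runs:
  Group 1: 'd' x 4 (positions 0-3)
  Group 2: 'b' x 3 (positions 4-6)
  Group 3: 'e' x 4 (positions 7-10)
  Group 4: 'a' x 4 (positions 11-14)
Total groups: 4

4


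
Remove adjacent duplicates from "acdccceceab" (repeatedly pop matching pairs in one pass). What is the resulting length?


Input: acdccceceab
Stack-based adjacent duplicate removal:
  Read 'a': push. Stack: a
  Read 'c': push. Stack: ac
  Read 'd': push. Stack: acd
  Read 'c': push. Stack: acdc
  Read 'c': matches stack top 'c' => pop. Stack: acd
  Read 'c': push. Stack: acdc
  Read 'e': push. Stack: acdce
  Read 'c': push. Stack: acdcec
  Read 'e': push. Stack: acdcece
  Read 'a': push. Stack: acdcecea
  Read 'b': push. Stack: acdceceab
Final stack: "acdceceab" (length 9)

9


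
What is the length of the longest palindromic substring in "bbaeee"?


Input: "bbaeee"
Checking substrings for palindromes:
  [3:6] "eee" (len 3) => palindrome
  [0:2] "bb" (len 2) => palindrome
  [3:5] "ee" (len 2) => palindrome
  [4:6] "ee" (len 2) => palindrome
Longest palindromic substring: "eee" with length 3

3


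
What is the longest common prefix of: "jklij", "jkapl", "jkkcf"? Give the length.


Words: jklij, jkapl, jkkcf
  Position 0: all 'j' => match
  Position 1: all 'k' => match
  Position 2: ('l', 'a', 'k') => mismatch, stop
LCP = "jk" (length 2)

2


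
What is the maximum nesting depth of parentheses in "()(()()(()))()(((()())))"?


Input: "()(()()(()))()(((()())))"
Tracking depth:
  Position 0 '(': depth becomes 1
  Position 1 ')': depth becomes 0
  Position 2 '(': depth becomes 1
  Position 3 '(': depth becomes 2
  Position 4 ')': depth becomes 1
  Position 5 '(': depth becomes 2
  Position 6 ')': depth becomes 1
  Position 7 '(': depth becomes 2
  Position 8 '(': depth becomes 3
  Position 9 ')': depth becomes 2
  Position 10 ')': depth becomes 1
  Position 11 ')': depth becomes 0
  Position 12 '(': depth becomes 1
  Position 13 ')': depth becomes 0
  Position 14 '(': depth becomes 1
  Position 15 '(': depth becomes 2
  Position 16 '(': depth becomes 3
  Position 17 '(': depth becomes 4
  Position 18 ')': depth becomes 3
  Position 19 '(': depth becomes 4
  Position 20 ')': depth becomes 3
  Position 21 ')': depth becomes 2
  Position 22 ')': depth becomes 1
  Position 23 ')': depth becomes 0
Maximum depth reached: 4

4


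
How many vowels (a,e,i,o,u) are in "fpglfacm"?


Input: fpglfacm
Checking each character:
  'f' at position 0: consonant
  'p' at position 1: consonant
  'g' at position 2: consonant
  'l' at position 3: consonant
  'f' at position 4: consonant
  'a' at position 5: vowel (running total: 1)
  'c' at position 6: consonant
  'm' at position 7: consonant
Total vowels: 1

1


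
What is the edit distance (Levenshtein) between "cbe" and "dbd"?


Computing edit distance: "cbe" -> "dbd"
DP table:
           d    b    d
      0    1    2    3
  c   1    1    2    3
  b   2    2    1    2
  e   3    3    2    2
Edit distance = dp[3][3] = 2

2


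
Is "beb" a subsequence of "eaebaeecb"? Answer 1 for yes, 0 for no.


Check if "beb" is a subsequence of "eaebaeecb"
Greedy scan:
  Position 0 ('e'): no match needed
  Position 1 ('a'): no match needed
  Position 2 ('e'): no match needed
  Position 3 ('b'): matches sub[0] = 'b'
  Position 4 ('a'): no match needed
  Position 5 ('e'): matches sub[1] = 'e'
  Position 6 ('e'): no match needed
  Position 7 ('c'): no match needed
  Position 8 ('b'): matches sub[2] = 'b'
All 3 characters matched => is a subsequence

1


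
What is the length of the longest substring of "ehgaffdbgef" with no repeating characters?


Input: "ehgaffdbgef"
Sliding window (track last position of each char):
  Position 0 ('e'): window [0,0] length 1 -- new best
  Position 1 ('h'): window [0,1] length 2 -- new best
  Position 2 ('g'): window [0,2] length 3 -- new best
  Position 3 ('a'): window [0,3] length 4 -- new best
  Position 4 ('f'): window [0,4] length 5 -- new best
  Position 5 ('f'): repeat (last at 4), move window start to 5
  Position 5 ('f'): window [5,5] length 1
  Position 6 ('d'): window [5,6] length 2
  Position 7 ('b'): window [5,7] length 3
  Position 8 ('g'): window [5,8] length 4
  Position 9 ('e'): window [5,9] length 5
  Position 10 ('f'): repeat (last at 5), move window start to 6
  Position 10 ('f'): window [6,10] length 5
Longest substring with no repeats: "ehgaf" with length 5

5


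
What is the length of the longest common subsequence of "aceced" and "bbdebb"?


LCS of "aceced" and "bbdebb"
DP table:
           b    b    d    e    b    b
      0    0    0    0    0    0    0
  a   0    0    0    0    0    0    0
  c   0    0    0    0    0    0    0
  e   0    0    0    0    1    1    1
  c   0    0    0    0    1    1    1
  e   0    0    0    0    1    1    1
  d   0    0    0    1    1    1    1
LCS length = dp[6][6] = 1

1


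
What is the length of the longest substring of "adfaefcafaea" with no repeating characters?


Input: "adfaefcafaea"
Sliding window (track last position of each char):
  Position 0 ('a'): window [0,0] length 1 -- new best
  Position 1 ('d'): window [0,1] length 2 -- new best
  Position 2 ('f'): window [0,2] length 3 -- new best
  Position 3 ('a'): repeat (last at 0), move window start to 1
  Position 3 ('a'): window [1,3] length 3
  Position 4 ('e'): window [1,4] length 4 -- new best
  Position 5 ('f'): repeat (last at 2), move window start to 3
  Position 5 ('f'): window [3,5] length 3
  Position 6 ('c'): window [3,6] length 4
  Position 7 ('a'): repeat (last at 3), move window start to 4
  Position 7 ('a'): window [4,7] length 4
  Position 8 ('f'): repeat (last at 5), move window start to 6
  Position 8 ('f'): window [6,8] length 3
  Position 9 ('a'): repeat (last at 7), move window start to 8
  Position 9 ('a'): window [8,9] length 2
  Position 10 ('e'): window [8,10] length 3
  Position 11 ('a'): repeat (last at 9), move window start to 10
  Position 11 ('a'): window [10,11] length 2
Longest substring with no repeats: "dfae" with length 4

4


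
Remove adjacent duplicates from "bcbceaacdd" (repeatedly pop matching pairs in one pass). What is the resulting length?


Input: bcbceaacdd
Stack-based adjacent duplicate removal:
  Read 'b': push. Stack: b
  Read 'c': push. Stack: bc
  Read 'b': push. Stack: bcb
  Read 'c': push. Stack: bcbc
  Read 'e': push. Stack: bcbce
  Read 'a': push. Stack: bcbcea
  Read 'a': matches stack top 'a' => pop. Stack: bcbce
  Read 'c': push. Stack: bcbcec
  Read 'd': push. Stack: bcbcecd
  Read 'd': matches stack top 'd' => pop. Stack: bcbcec
Final stack: "bcbcec" (length 6)

6


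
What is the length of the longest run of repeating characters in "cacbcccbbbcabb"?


Input: "cacbcccbbbcabb"
Scanning for longest run:
  Position 1 ('a'): new char, reset run to 1
  Position 2 ('c'): new char, reset run to 1
  Position 3 ('b'): new char, reset run to 1
  Position 4 ('c'): new char, reset run to 1
  Position 5 ('c'): continues run of 'c', length=2
  Position 6 ('c'): continues run of 'c', length=3
  Position 7 ('b'): new char, reset run to 1
  Position 8 ('b'): continues run of 'b', length=2
  Position 9 ('b'): continues run of 'b', length=3
  Position 10 ('c'): new char, reset run to 1
  Position 11 ('a'): new char, reset run to 1
  Position 12 ('b'): new char, reset run to 1
  Position 13 ('b'): continues run of 'b', length=2
Longest run: 'c' with length 3

3


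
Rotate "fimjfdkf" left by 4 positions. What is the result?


Input: "fimjfdkf", rotate left by 4
First 4 characters: "fimj"
Remaining characters: "fdkf"
Concatenate remaining + first: "fdkf" + "fimj" = "fdkffimj"

fdkffimj


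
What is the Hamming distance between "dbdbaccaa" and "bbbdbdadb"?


Comparing "dbdbaccaa" and "bbbdbdadb" position by position:
  Position 0: 'd' vs 'b' => differ
  Position 1: 'b' vs 'b' => same
  Position 2: 'd' vs 'b' => differ
  Position 3: 'b' vs 'd' => differ
  Position 4: 'a' vs 'b' => differ
  Position 5: 'c' vs 'd' => differ
  Position 6: 'c' vs 'a' => differ
  Position 7: 'a' vs 'd' => differ
  Position 8: 'a' vs 'b' => differ
Total differences (Hamming distance): 8

8


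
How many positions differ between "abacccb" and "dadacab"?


Comparing "abacccb" and "dadacab" position by position:
  Position 0: 'a' vs 'd' => DIFFER
  Position 1: 'b' vs 'a' => DIFFER
  Position 2: 'a' vs 'd' => DIFFER
  Position 3: 'c' vs 'a' => DIFFER
  Position 4: 'c' vs 'c' => same
  Position 5: 'c' vs 'a' => DIFFER
  Position 6: 'b' vs 'b' => same
Positions that differ: 5

5


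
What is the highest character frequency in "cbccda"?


Input: cbccda
Character counts:
  'a': 1
  'b': 1
  'c': 3
  'd': 1
Maximum frequency: 3

3


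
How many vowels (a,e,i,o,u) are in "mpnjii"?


Input: mpnjii
Checking each character:
  'm' at position 0: consonant
  'p' at position 1: consonant
  'n' at position 2: consonant
  'j' at position 3: consonant
  'i' at position 4: vowel (running total: 1)
  'i' at position 5: vowel (running total: 2)
Total vowels: 2

2


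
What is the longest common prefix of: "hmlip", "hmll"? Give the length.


Words: hmlip, hmll
  Position 0: all 'h' => match
  Position 1: all 'm' => match
  Position 2: all 'l' => match
  Position 3: ('i', 'l') => mismatch, stop
LCP = "hml" (length 3)

3


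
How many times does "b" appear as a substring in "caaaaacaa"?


Searching for "b" in "caaaaacaa"
Scanning each position:
  Position 0: "c" => no
  Position 1: "a" => no
  Position 2: "a" => no
  Position 3: "a" => no
  Position 4: "a" => no
  Position 5: "a" => no
  Position 6: "c" => no
  Position 7: "a" => no
  Position 8: "a" => no
Total occurrences: 0

0


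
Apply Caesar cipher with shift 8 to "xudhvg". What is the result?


Caesar cipher: shift "xudhvg" by 8
  'x' (pos 23) + 8 = pos 5 = 'f'
  'u' (pos 20) + 8 = pos 2 = 'c'
  'd' (pos 3) + 8 = pos 11 = 'l'
  'h' (pos 7) + 8 = pos 15 = 'p'
  'v' (pos 21) + 8 = pos 3 = 'd'
  'g' (pos 6) + 8 = pos 14 = 'o'
Result: fclpdo

fclpdo


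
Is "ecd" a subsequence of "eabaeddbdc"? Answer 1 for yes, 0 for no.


Check if "ecd" is a subsequence of "eabaeddbdc"
Greedy scan:
  Position 0 ('e'): matches sub[0] = 'e'
  Position 1 ('a'): no match needed
  Position 2 ('b'): no match needed
  Position 3 ('a'): no match needed
  Position 4 ('e'): no match needed
  Position 5 ('d'): no match needed
  Position 6 ('d'): no match needed
  Position 7 ('b'): no match needed
  Position 8 ('d'): no match needed
  Position 9 ('c'): matches sub[1] = 'c'
Only matched 2/3 characters => not a subsequence

0
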